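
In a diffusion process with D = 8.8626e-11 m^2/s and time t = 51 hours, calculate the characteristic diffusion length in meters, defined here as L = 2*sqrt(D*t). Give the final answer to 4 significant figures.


t = 51 hr = 183600 s
Diffusion length = 2*sqrt(D*t)
= 2*sqrt(8.8626e-11 * 183600)
= 8.068e-03 m


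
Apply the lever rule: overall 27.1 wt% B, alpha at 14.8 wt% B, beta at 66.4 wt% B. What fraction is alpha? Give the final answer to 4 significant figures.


f_alpha = (C_beta - C0) / (C_beta - C_alpha)
f_alpha = (66.4 - 27.1) / (66.4 - 14.8)
f_alpha = 0.7616


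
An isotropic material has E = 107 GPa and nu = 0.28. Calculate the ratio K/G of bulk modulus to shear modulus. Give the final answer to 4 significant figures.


G = E / (2*(1+nu))
G = 107 / (2*(1+0.28)) = 41.7969 GPa
K = E / (3*(1-2*nu))
K = 107 / (3*(1-2*0.28)) = 81.0606 GPa
K/G = 81.0606 / 41.7969 = 1.939


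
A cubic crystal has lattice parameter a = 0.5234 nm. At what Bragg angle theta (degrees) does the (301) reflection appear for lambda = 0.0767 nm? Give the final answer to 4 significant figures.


d = a / sqrt(h^2+k^2+l^2)
d = 0.5234 / sqrt(10) = 0.165514 nm
lambda = 2*d*sin(theta)  =>  sin(theta) = lambda / (2*d)
sin(theta) = 0.0767 / (2 * 0.165514) = 0.231703
theta = 13.4 deg


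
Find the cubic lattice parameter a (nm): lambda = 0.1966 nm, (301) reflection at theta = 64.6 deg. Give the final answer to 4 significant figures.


d = lambda / (2*sin(theta))
d = 0.1966 / (2*sin(64.6 deg))
d = 0.108819 nm
a = d * sqrt(h^2+k^2+l^2) = 0.108819 * sqrt(10)
a = 0.3441 nm


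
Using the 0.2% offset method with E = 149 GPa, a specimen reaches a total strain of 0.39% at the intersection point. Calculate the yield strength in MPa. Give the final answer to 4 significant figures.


Offset strain = 0.002
Elastic strain at yield = total_strain - offset = 3.9e-03 - 0.002 = 1.9e-03
sigma_y = E * elastic_strain = 149000 * 1.9e-03
sigma_y = 283.1 MPa


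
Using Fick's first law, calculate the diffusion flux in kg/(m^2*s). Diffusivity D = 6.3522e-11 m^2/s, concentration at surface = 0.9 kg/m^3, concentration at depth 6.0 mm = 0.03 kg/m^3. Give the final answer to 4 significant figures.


J = -D * (dC/dx) = D * (C1 - C2) / dx
J = 6.3522e-11 * (0.9 - 0.03) / 6e-03
J = 9.211e-09 kg/(m^2*s)


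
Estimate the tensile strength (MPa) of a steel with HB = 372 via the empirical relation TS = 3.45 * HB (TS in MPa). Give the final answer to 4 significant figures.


TS (MPa) = 3.45 * HB
TS = 3.45 * 372
TS = 1283 MPa


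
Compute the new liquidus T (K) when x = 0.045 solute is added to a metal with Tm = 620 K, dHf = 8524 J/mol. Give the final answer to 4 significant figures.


dT = R*Tm^2*x / dHf
dT = 8.314 * 620^2 * 0.045 / 8524
dT = 16.8718 K
T_new = 620 - 16.8718 = 603.1 K


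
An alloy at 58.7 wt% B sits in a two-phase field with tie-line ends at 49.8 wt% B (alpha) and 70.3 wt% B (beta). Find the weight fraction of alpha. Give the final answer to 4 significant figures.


f_alpha = (C_beta - C0) / (C_beta - C_alpha)
f_alpha = (70.3 - 58.7) / (70.3 - 49.8)
f_alpha = 0.5659


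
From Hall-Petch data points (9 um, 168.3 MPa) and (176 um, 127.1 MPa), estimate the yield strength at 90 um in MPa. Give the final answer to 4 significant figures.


sigma_y = sigma0 + k / sqrt(d)
1/sqrt(d1) = 1/sqrt(9e-06) = 333.333;  1/sqrt(d2) = 75.3778
k = (sigma1 - sigma2) / (1/sqrt(d1) - 1/sqrt(d2)) = (168.3 - 127.1) / (333.333 - 75.3778) = 0.159717 MPa*m^0.5
sigma0 = sigma1 - k/sqrt(d1) = 168.3 - 0.159717*333.333 = 115.061 MPa
sigma_y(d3) = 115.061 + 0.159717 / sqrt(9e-05) = 131.9 MPa


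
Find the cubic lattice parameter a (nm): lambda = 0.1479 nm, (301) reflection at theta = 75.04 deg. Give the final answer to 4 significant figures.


d = lambda / (2*sin(theta))
d = 0.1479 / (2*sin(75.04 deg))
d = 0.0765444 nm
a = d * sqrt(h^2+k^2+l^2) = 0.0765444 * sqrt(10)
a = 0.2421 nm


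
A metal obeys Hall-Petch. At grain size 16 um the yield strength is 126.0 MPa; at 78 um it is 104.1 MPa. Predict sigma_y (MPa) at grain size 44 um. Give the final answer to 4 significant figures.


sigma_y = sigma0 + k / sqrt(d)
1/sqrt(d1) = 1/sqrt(1.6e-05) = 250;  1/sqrt(d2) = 113.228
k = (sigma1 - sigma2) / (1/sqrt(d1) - 1/sqrt(d2)) = (126.0 - 104.1) / (250 - 113.228) = 0.16012 MPa*m^0.5
sigma0 = sigma1 - k/sqrt(d1) = 126.0 - 0.16012*250 = 85.97 MPa
sigma_y(d3) = 85.97 + 0.16012 / sqrt(4.4e-05) = 110.1 MPa


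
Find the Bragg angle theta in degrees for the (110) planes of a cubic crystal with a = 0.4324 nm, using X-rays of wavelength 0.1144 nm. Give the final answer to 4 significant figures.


d = a / sqrt(h^2+k^2+l^2)
d = 0.4324 / sqrt(2) = 0.305753 nm
lambda = 2*d*sin(theta)  =>  sin(theta) = lambda / (2*d)
sin(theta) = 0.1144 / (2 * 0.305753) = 0.187079
theta = 10.78 deg


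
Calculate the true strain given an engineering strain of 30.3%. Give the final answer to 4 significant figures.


epsilon_true = ln(1 + epsilon_eng)
epsilon_true = ln(1 + 0.303)
epsilon_true = 0.2647


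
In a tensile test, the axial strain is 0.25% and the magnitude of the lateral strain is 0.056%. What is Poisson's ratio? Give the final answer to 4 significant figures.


nu = -epsilon_lat / epsilon_axial
Lateral strain is contraction (negative), so using magnitudes:
nu = 0.056 / 0.25
nu = 0.224


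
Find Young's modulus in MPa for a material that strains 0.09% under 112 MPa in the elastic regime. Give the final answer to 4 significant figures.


E = sigma / epsilon
epsilon = 0.09% = 9e-04
E = 112 / 9e-04
E = 124400 MPa


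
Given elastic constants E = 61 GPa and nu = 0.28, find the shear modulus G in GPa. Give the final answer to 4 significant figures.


G = E / (2*(1+nu))
G = 61 / (2*(1+0.28))
G = 23.83 GPa


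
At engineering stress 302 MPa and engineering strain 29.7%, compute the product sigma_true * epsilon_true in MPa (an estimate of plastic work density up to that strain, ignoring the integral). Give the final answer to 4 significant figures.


sigma_true = sigma_eng * (1 + epsilon_eng)
sigma_true = 302 * (1 + 0.297) = 391.694 MPa
epsilon_true = ln(1 + epsilon_eng)
epsilon_true = ln(1 + 0.297) = 0.260054
sigma_true * epsilon_true = 391.694 * 0.260054 = 101.9 MPa


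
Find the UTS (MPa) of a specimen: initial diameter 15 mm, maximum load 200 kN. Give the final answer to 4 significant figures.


A0 = pi*(d/2)^2 = pi*(15/2)^2 = 176.715 mm^2
UTS = F_max / A0 = 200*1000 / 176.715
UTS = 1132 MPa


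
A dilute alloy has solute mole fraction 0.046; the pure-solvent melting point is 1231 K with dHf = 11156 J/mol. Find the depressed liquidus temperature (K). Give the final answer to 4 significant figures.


dT = R*Tm^2*x / dHf
dT = 8.314 * 1231^2 * 0.046 / 11156
dT = 51.9488 K
T_new = 1231 - 51.9488 = 1179 K


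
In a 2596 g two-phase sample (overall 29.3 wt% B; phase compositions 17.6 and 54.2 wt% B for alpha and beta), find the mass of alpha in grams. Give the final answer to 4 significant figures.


f_alpha = (C_beta - C0) / (C_beta - C_alpha)
f_alpha = (54.2 - 29.3) / (54.2 - 17.6) = 0.680328
m_alpha = f_alpha * m_total = 0.680328 * 2596 = 1766 g


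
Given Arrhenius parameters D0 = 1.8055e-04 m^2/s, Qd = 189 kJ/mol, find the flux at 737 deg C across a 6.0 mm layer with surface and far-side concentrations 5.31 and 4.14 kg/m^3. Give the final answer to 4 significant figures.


Step 1: D = D0 * exp(-Qd/(R*T))
T = 737 + 273.15 = 1010.15 K
D = 1.8055e-04 * exp(-189e3 / (8.314 * 1010.15)) = 3.04155e-14 m^2/s
Step 2: J = D * (C1 - C2) / dx
J = 3.04155e-14 * (5.31 - 4.14) / 6e-03
J = 5.931e-12 kg/(m^2*s)


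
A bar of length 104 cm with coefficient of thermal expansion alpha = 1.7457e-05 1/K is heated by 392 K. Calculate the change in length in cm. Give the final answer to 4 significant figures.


dL = L0 * alpha * dT
dL = 104 * 1.7457e-05 * 392
dL = 0.7117 cm


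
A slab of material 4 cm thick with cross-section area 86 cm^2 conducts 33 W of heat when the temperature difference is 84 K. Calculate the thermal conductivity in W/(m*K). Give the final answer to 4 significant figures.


k = Q*L / (A*dT)
L = 0.04 m, A = 8.6e-03 m^2
k = 33 * 0.04 / (8.6e-03 * 84)
k = 1.827 W/(m*K)


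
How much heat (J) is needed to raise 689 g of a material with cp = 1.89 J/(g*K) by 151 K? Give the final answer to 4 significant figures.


Q = m * cp * dT
Q = 689 * 1.89 * 151
Q = 196600 J


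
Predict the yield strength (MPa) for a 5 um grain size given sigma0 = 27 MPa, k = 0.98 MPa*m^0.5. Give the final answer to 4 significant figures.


sigma_y = sigma0 + k / sqrt(d)
d = 5 um = 5e-06 m
sigma_y = 27 + 0.98 / sqrt(5e-06)
sigma_y = 465.3 MPa


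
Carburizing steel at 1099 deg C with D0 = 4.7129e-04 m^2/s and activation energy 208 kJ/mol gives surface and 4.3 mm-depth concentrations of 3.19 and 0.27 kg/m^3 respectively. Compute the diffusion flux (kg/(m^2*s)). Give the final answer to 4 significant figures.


Step 1: D = D0 * exp(-Qd/(R*T))
T = 1099 + 273.15 = 1372.15 K
D = 4.7129e-04 * exp(-208e3 / (8.314 * 1372.15)) = 5.6874e-12 m^2/s
Step 2: J = D * (C1 - C2) / dx
J = 5.6874e-12 * (3.19 - 0.27) / 4.3e-03
J = 3.862e-09 kg/(m^2*s)


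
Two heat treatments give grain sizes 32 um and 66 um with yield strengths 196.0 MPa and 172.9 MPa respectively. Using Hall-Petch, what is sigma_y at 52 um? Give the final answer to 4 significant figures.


sigma_y = sigma0 + k / sqrt(d)
1/sqrt(d1) = 1/sqrt(3.2e-05) = 176.777;  1/sqrt(d2) = 123.091
k = (sigma1 - sigma2) / (1/sqrt(d1) - 1/sqrt(d2)) = (196.0 - 172.9) / (176.777 - 123.091) = 0.430286 MPa*m^0.5
sigma0 = sigma1 - k/sqrt(d1) = 196.0 - 0.430286*176.777 = 119.935 MPa
sigma_y(d3) = 119.935 + 0.430286 / sqrt(5.2e-05) = 179.6 MPa


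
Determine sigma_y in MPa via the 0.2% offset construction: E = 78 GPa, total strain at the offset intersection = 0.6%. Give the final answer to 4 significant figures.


Offset strain = 0.002
Elastic strain at yield = total_strain - offset = 6e-03 - 0.002 = 4e-03
sigma_y = E * elastic_strain = 78000 * 4e-03
sigma_y = 312 MPa


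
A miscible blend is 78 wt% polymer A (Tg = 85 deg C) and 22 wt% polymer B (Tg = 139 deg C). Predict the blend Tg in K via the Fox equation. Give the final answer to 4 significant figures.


1/Tg = w1/Tg1 + w2/Tg2 (in Kelvin)
Tg1 = 358.15 K, Tg2 = 412.15 K
1/Tg = 0.78/358.15 + 0.22/412.15
Tg = 368.8 K


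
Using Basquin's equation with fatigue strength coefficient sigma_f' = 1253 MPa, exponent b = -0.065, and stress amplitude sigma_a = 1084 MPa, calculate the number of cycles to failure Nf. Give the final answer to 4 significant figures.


sigma_a = sigma_f' * (2*Nf)^b
2*Nf = (sigma_a / sigma_f')^(1/b)
2*Nf = (1084 / 1253)^(1/-0.065)
2*Nf = 9.29025
Nf = 4.645 cycles


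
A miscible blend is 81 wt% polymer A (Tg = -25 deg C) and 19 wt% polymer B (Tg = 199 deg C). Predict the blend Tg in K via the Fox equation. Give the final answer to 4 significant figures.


1/Tg = w1/Tg1 + w2/Tg2 (in Kelvin)
Tg1 = 248.15 K, Tg2 = 472.15 K
1/Tg = 0.81/248.15 + 0.19/472.15
Tg = 272.7 K


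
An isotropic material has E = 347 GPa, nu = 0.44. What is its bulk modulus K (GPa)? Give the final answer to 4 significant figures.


K = E / (3*(1-2*nu))
K = 347 / (3*(1-2*0.44))
K = 963.9 GPa


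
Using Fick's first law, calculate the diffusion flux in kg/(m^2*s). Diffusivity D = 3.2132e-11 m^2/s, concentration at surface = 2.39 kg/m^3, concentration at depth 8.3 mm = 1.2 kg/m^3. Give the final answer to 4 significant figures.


J = -D * (dC/dx) = D * (C1 - C2) / dx
J = 3.2132e-11 * (2.39 - 1.2) / 8.3e-03
J = 4.607e-09 kg/(m^2*s)


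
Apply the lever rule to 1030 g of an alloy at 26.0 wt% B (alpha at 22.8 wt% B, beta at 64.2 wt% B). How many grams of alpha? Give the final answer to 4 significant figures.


f_alpha = (C_beta - C0) / (C_beta - C_alpha)
f_alpha = (64.2 - 26.0) / (64.2 - 22.8) = 0.922705
m_alpha = f_alpha * m_total = 0.922705 * 1030 = 950.4 g


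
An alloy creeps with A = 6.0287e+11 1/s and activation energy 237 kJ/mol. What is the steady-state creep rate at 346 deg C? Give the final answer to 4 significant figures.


rate = A * exp(-Q / (R*T))
T = 346 + 273.15 = 619.15 K
rate = 6.0287e+11 * exp(-237e3 / (8.314 * 619.15))
rate = 6.095e-09 1/s


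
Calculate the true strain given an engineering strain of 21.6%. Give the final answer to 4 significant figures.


epsilon_true = ln(1 + epsilon_eng)
epsilon_true = ln(1 + 0.216)
epsilon_true = 0.1956


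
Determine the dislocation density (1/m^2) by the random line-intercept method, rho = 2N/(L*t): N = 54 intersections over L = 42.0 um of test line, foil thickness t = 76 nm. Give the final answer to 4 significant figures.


rho = 2N / (L * t)
L = 42.0 um = 4.2e-05 m, t = 76 nm = 7.6e-08 m
rho = 2 * 54 / (4.2e-05 * 7.6e-08)
rho = 3.383e+13 1/m^2


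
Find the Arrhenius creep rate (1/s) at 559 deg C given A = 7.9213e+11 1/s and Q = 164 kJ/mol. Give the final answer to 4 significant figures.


rate = A * exp(-Q / (R*T))
T = 559 + 273.15 = 832.15 K
rate = 7.9213e+11 * exp(-164e3 / (8.314 * 832.15))
rate = 40.18 1/s


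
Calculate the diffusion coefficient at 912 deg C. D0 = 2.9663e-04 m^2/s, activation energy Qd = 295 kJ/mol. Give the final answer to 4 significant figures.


D = D0 * exp(-Qd / (R*T))
T = 1185.15 K
D = 2.9663e-04 * exp(-295e3 / (8.314 * 1185.15))
D = 2.95e-17 m^2/s


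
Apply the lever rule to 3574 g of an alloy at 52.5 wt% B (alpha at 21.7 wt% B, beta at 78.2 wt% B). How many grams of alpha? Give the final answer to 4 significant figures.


f_alpha = (C_beta - C0) / (C_beta - C_alpha)
f_alpha = (78.2 - 52.5) / (78.2 - 21.7) = 0.454867
m_alpha = f_alpha * m_total = 0.454867 * 3574 = 1626 g


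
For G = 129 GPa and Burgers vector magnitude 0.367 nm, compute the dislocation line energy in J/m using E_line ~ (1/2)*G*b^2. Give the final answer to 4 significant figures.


E = G*b^2/2
b = 0.367 nm = 3.67e-10 m
G = 129 GPa = 1.29e+11 Pa
E = 0.5 * 1.29e+11 * (3.67e-10)^2
E = 8.687e-09 J/m


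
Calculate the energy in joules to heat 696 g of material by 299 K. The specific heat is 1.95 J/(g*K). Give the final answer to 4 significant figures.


Q = m * cp * dT
Q = 696 * 1.95 * 299
Q = 405800 J


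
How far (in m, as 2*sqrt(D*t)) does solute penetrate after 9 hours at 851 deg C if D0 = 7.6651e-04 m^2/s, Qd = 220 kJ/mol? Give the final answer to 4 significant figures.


Step 1: D = D0 * exp(-Qd/(R*T))
T = 1124.15 K
D = 7.6651e-04 * exp(-220e3 / (8.314 * 1124.15)) = 4.58829e-14 m^2/s
Step 2: L = 2*sqrt(D*t)
t = 9 h = 32400 s
L = 2*sqrt(4.58829e-14 * 32400) = 7.711e-05 m


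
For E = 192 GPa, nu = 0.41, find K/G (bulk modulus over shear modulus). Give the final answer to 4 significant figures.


G = E / (2*(1+nu))
G = 192 / (2*(1+0.41)) = 68.0851 GPa
K = E / (3*(1-2*nu))
K = 192 / (3*(1-2*0.41)) = 355.556 GPa
K/G = 355.556 / 68.0851 = 5.222


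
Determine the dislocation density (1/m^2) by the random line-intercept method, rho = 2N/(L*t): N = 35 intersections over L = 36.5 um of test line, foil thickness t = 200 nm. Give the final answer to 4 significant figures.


rho = 2N / (L * t)
L = 36.5 um = 3.65e-05 m, t = 200 nm = 2e-07 m
rho = 2 * 35 / (3.65e-05 * 2e-07)
rho = 9.589e+12 1/m^2


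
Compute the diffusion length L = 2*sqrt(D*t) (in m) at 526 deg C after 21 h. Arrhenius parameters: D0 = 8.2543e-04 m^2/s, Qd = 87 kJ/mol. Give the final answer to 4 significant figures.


Step 1: D = D0 * exp(-Qd/(R*T))
T = 799.15 K
D = 8.2543e-04 * exp(-87e3 / (8.314 * 799.15)) = 1.69791e-09 m^2/s
Step 2: L = 2*sqrt(D*t)
t = 21 h = 75600 s
L = 2*sqrt(1.69791e-09 * 75600) = 0.02266 m


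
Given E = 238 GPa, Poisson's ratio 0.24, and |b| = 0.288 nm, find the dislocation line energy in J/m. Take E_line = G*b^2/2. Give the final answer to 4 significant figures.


Step 1: G = E / (2*(1+nu))
G = 238 / (2*(1+0.24)) = 95.9677 GPa = 9.59677e+10 Pa
Step 2: E_line = G*b^2/2
b = 0.288 nm = 2.88e-10 m
E_line = 0.5 * 9.59677e+10 * (2.88e-10)^2 = 3.98e-09 J/m


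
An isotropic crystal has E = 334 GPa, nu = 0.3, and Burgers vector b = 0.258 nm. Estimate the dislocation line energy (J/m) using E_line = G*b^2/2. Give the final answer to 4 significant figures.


Step 1: G = E / (2*(1+nu))
G = 334 / (2*(1+0.3)) = 128.462 GPa = 1.28462e+11 Pa
Step 2: E_line = G*b^2/2
b = 0.258 nm = 2.58e-10 m
E_line = 0.5 * 1.28462e+11 * (2.58e-10)^2 = 4.275e-09 J/m


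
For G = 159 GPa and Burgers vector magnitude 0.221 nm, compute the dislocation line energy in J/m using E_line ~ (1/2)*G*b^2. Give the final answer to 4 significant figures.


E = G*b^2/2
b = 0.221 nm = 2.21e-10 m
G = 159 GPa = 1.59e+11 Pa
E = 0.5 * 1.59e+11 * (2.21e-10)^2
E = 3.883e-09 J/m


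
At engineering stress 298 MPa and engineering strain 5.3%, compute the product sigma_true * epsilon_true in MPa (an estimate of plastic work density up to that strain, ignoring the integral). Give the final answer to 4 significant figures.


sigma_true = sigma_eng * (1 + epsilon_eng)
sigma_true = 298 * (1 + 0.053) = 313.794 MPa
epsilon_true = ln(1 + epsilon_eng)
epsilon_true = ln(1 + 0.053) = 0.0516432
sigma_true * epsilon_true = 313.794 * 0.0516432 = 16.21 MPa


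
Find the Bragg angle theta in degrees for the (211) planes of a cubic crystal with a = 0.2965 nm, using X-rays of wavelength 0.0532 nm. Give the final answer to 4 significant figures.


d = a / sqrt(h^2+k^2+l^2)
d = 0.2965 / sqrt(6) = 0.121046 nm
lambda = 2*d*sin(theta)  =>  sin(theta) = lambda / (2*d)
sin(theta) = 0.0532 / (2 * 0.121046) = 0.219752
theta = 12.69 deg


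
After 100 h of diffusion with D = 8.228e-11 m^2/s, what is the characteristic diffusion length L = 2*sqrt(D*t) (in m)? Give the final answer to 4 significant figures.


t = 100 hr = 360000 s
Diffusion length = 2*sqrt(D*t)
= 2*sqrt(8.228e-11 * 360000)
= 0.01088 m


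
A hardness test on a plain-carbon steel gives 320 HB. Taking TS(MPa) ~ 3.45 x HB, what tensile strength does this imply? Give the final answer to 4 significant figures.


TS (MPa) = 3.45 * HB
TS = 3.45 * 320
TS = 1104 MPa


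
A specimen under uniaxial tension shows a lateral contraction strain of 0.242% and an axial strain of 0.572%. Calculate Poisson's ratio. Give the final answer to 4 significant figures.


nu = -epsilon_lat / epsilon_axial
Lateral strain is contraction (negative), so using magnitudes:
nu = 0.242 / 0.572
nu = 0.4231


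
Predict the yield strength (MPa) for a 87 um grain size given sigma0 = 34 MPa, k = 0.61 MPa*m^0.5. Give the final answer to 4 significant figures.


sigma_y = sigma0 + k / sqrt(d)
d = 87 um = 8.7e-05 m
sigma_y = 34 + 0.61 / sqrt(8.7e-05)
sigma_y = 99.4 MPa


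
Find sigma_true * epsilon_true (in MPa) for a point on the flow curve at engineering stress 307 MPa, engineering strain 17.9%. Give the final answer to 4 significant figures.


sigma_true = sigma_eng * (1 + epsilon_eng)
sigma_true = 307 * (1 + 0.179) = 361.953 MPa
epsilon_true = ln(1 + epsilon_eng)
epsilon_true = ln(1 + 0.179) = 0.164667
sigma_true * epsilon_true = 361.953 * 0.164667 = 59.6 MPa


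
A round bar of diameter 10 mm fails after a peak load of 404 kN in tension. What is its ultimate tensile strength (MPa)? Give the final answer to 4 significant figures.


A0 = pi*(d/2)^2 = pi*(10/2)^2 = 78.5398 mm^2
UTS = F_max / A0 = 404*1000 / 78.5398
UTS = 5144 MPa


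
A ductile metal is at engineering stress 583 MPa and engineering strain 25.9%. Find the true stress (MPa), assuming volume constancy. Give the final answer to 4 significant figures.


sigma_true = sigma_eng * (1 + epsilon_eng)
sigma_true = 583 * (1 + 0.259)
sigma_true = 734 MPa


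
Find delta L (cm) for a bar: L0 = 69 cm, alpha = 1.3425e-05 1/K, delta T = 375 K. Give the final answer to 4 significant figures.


dL = L0 * alpha * dT
dL = 69 * 1.3425e-05 * 375
dL = 0.3474 cm


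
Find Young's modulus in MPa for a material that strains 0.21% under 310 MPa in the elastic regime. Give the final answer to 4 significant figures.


E = sigma / epsilon
epsilon = 0.21% = 2.1e-03
E = 310 / 2.1e-03
E = 147600 MPa


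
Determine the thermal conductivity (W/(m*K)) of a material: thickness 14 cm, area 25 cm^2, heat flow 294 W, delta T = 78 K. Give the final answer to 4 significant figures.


k = Q*L / (A*dT)
L = 0.14 m, A = 2.5e-03 m^2
k = 294 * 0.14 / (2.5e-03 * 78)
k = 211.1 W/(m*K)


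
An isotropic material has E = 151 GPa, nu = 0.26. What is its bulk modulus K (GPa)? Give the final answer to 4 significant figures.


K = E / (3*(1-2*nu))
K = 151 / (3*(1-2*0.26))
K = 104.9 GPa


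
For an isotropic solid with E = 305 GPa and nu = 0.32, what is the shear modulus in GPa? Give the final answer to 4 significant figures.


G = E / (2*(1+nu))
G = 305 / (2*(1+0.32))
G = 115.5 GPa


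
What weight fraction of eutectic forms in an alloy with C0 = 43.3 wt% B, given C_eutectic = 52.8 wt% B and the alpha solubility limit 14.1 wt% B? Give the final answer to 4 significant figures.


f_primary = (C_e - C0) / (C_e - C_alpha_max)
f_primary = (52.8 - 43.3) / (52.8 - 14.1)
f_primary = 0.245478
f_eutectic = 1 - 0.245478 = 0.7545


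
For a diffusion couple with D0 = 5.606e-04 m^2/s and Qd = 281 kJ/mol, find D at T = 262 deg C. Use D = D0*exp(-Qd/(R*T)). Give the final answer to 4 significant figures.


D = D0 * exp(-Qd / (R*T))
T = 535.15 K
D = 5.606e-04 * exp(-281e3 / (8.314 * 535.15))
D = 2.089e-31 m^2/s


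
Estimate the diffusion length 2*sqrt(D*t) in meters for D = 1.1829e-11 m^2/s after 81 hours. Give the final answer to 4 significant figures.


t = 81 hr = 291600 s
Diffusion length = 2*sqrt(D*t)
= 2*sqrt(1.1829e-11 * 291600)
= 3.714e-03 m


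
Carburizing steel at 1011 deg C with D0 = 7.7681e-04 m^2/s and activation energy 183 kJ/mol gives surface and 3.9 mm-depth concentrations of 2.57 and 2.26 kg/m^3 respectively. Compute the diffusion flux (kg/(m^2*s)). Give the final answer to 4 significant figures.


Step 1: D = D0 * exp(-Qd/(R*T))
T = 1011 + 273.15 = 1284.15 K
D = 7.7681e-04 * exp(-183e3 / (8.314 * 1284.15)) = 2.79421e-11 m^2/s
Step 2: J = D * (C1 - C2) / dx
J = 2.79421e-11 * (2.57 - 2.26) / 3.9e-03
J = 2.221e-09 kg/(m^2*s)


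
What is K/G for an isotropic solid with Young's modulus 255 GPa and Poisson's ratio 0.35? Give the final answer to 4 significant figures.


G = E / (2*(1+nu))
G = 255 / (2*(1+0.35)) = 94.4444 GPa
K = E / (3*(1-2*nu))
K = 255 / (3*(1-2*0.35)) = 283.333 GPa
K/G = 283.333 / 94.4444 = 3


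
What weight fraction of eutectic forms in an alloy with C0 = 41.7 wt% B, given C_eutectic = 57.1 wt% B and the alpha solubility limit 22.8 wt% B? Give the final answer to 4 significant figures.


f_primary = (C_e - C0) / (C_e - C_alpha_max)
f_primary = (57.1 - 41.7) / (57.1 - 22.8)
f_primary = 0.44898
f_eutectic = 1 - 0.44898 = 0.551


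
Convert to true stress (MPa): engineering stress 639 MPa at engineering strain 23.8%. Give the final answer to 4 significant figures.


sigma_true = sigma_eng * (1 + epsilon_eng)
sigma_true = 639 * (1 + 0.238)
sigma_true = 791.1 MPa


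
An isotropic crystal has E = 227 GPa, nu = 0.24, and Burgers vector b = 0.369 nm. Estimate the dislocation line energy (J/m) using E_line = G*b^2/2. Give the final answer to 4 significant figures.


Step 1: G = E / (2*(1+nu))
G = 227 / (2*(1+0.24)) = 91.5323 GPa = 9.15323e+10 Pa
Step 2: E_line = G*b^2/2
b = 0.369 nm = 3.69e-10 m
E_line = 0.5 * 9.15323e+10 * (3.69e-10)^2 = 6.232e-09 J/m


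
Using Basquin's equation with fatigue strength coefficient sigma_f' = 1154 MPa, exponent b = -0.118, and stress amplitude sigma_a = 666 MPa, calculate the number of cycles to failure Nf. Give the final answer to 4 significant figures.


sigma_a = sigma_f' * (2*Nf)^b
2*Nf = (sigma_a / sigma_f')^(1/b)
2*Nf = (666 / 1154)^(1/-0.118)
2*Nf = 105.475
Nf = 52.74 cycles


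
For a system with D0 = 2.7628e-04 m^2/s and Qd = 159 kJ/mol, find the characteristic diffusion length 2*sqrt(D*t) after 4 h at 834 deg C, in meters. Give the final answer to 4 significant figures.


Step 1: D = D0 * exp(-Qd/(R*T))
T = 1107.15 K
D = 2.7628e-04 * exp(-159e3 / (8.314 * 1107.15)) = 8.70079e-12 m^2/s
Step 2: L = 2*sqrt(D*t)
t = 4 h = 14400 s
L = 2*sqrt(8.70079e-12 * 14400) = 7.079e-04 m


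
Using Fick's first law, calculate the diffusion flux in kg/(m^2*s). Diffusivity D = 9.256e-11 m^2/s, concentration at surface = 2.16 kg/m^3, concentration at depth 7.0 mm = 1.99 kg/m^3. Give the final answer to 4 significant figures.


J = -D * (dC/dx) = D * (C1 - C2) / dx
J = 9.256e-11 * (2.16 - 1.99) / 7e-03
J = 2.248e-09 kg/(m^2*s)


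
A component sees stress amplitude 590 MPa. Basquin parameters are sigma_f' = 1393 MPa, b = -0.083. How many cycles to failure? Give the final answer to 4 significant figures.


sigma_a = sigma_f' * (2*Nf)^b
2*Nf = (sigma_a / sigma_f')^(1/b)
2*Nf = (590 / 1393)^(1/-0.083)
2*Nf = 31273
Nf = 15640 cycles


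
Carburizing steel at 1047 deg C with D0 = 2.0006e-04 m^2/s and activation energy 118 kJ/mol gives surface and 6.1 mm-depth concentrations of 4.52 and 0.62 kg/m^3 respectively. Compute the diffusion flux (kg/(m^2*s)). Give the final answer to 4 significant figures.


Step 1: D = D0 * exp(-Qd/(R*T))
T = 1047 + 273.15 = 1320.15 K
D = 2.0006e-04 * exp(-118e3 / (8.314 * 1320.15)) = 4.2861e-09 m^2/s
Step 2: J = D * (C1 - C2) / dx
J = 4.2861e-09 * (4.52 - 0.62) / 6.1e-03
J = 2.74e-06 kg/(m^2*s)


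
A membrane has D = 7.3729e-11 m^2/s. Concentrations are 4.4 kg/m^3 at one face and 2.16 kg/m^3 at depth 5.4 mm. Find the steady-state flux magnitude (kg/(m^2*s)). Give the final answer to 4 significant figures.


J = -D * (dC/dx) = D * (C1 - C2) / dx
J = 7.3729e-11 * (4.4 - 2.16) / 5.4e-03
J = 3.058e-08 kg/(m^2*s)


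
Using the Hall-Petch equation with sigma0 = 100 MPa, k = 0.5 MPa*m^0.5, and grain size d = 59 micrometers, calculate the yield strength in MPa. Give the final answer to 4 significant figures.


sigma_y = sigma0 + k / sqrt(d)
d = 59 um = 5.9e-05 m
sigma_y = 100 + 0.5 / sqrt(5.9e-05)
sigma_y = 165.1 MPa


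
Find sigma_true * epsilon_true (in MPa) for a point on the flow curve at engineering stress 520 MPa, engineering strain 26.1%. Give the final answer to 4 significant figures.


sigma_true = sigma_eng * (1 + epsilon_eng)
sigma_true = 520 * (1 + 0.261) = 655.72 MPa
epsilon_true = ln(1 + epsilon_eng)
epsilon_true = ln(1 + 0.261) = 0.231905
sigma_true * epsilon_true = 655.72 * 0.231905 = 152.1 MPa


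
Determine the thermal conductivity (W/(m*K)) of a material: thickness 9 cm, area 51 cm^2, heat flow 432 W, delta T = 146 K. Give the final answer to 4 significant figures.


k = Q*L / (A*dT)
L = 0.09 m, A = 5.1e-03 m^2
k = 432 * 0.09 / (5.1e-03 * 146)
k = 52.22 W/(m*K)


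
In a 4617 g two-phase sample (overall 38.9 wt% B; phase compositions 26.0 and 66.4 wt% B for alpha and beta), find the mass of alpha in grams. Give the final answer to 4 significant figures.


f_alpha = (C_beta - C0) / (C_beta - C_alpha)
f_alpha = (66.4 - 38.9) / (66.4 - 26.0) = 0.680693
m_alpha = f_alpha * m_total = 0.680693 * 4617 = 3143 g


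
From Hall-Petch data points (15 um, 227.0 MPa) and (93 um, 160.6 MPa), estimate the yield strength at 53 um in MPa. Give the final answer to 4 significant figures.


sigma_y = sigma0 + k / sqrt(d)
1/sqrt(d1) = 1/sqrt(1.5e-05) = 258.199;  1/sqrt(d2) = 103.695
k = (sigma1 - sigma2) / (1/sqrt(d1) - 1/sqrt(d2)) = (227.0 - 160.6) / (258.199 - 103.695) = 0.429763 MPa*m^0.5
sigma0 = sigma1 - k/sqrt(d1) = 227.0 - 0.429763*258.199 = 116.036 MPa
sigma_y(d3) = 116.036 + 0.429763 / sqrt(5.3e-05) = 175.1 MPa


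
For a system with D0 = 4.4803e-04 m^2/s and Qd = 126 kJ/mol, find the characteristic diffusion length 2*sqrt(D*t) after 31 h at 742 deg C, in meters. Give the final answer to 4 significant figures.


Step 1: D = D0 * exp(-Qd/(R*T))
T = 1015.15 K
D = 4.4803e-04 * exp(-126e3 / (8.314 * 1015.15)) = 1.4714e-10 m^2/s
Step 2: L = 2*sqrt(D*t)
t = 31 h = 111600 s
L = 2*sqrt(1.4714e-10 * 111600) = 8.105e-03 m


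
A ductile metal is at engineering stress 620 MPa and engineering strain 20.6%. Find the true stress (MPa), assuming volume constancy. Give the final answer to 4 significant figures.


sigma_true = sigma_eng * (1 + epsilon_eng)
sigma_true = 620 * (1 + 0.206)
sigma_true = 747.7 MPa


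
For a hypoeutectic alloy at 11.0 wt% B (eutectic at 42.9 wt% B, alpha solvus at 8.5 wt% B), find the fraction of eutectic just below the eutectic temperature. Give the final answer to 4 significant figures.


f_primary = (C_e - C0) / (C_e - C_alpha_max)
f_primary = (42.9 - 11.0) / (42.9 - 8.5)
f_primary = 0.927326
f_eutectic = 1 - 0.927326 = 0.07267


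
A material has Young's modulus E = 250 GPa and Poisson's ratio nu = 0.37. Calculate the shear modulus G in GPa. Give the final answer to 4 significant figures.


G = E / (2*(1+nu))
G = 250 / (2*(1+0.37))
G = 91.24 GPa


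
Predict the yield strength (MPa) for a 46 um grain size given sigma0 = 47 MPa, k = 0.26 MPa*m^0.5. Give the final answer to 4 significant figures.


sigma_y = sigma0 + k / sqrt(d)
d = 46 um = 4.6e-05 m
sigma_y = 47 + 0.26 / sqrt(4.6e-05)
sigma_y = 85.33 MPa


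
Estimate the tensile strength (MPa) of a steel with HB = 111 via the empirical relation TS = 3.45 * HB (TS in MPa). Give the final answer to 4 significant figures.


TS (MPa) = 3.45 * HB
TS = 3.45 * 111
TS = 383 MPa


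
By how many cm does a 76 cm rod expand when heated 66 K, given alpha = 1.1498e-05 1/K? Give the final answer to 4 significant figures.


dL = L0 * alpha * dT
dL = 76 * 1.1498e-05 * 66
dL = 0.05767 cm


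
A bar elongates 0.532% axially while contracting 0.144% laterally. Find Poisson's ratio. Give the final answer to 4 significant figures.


nu = -epsilon_lat / epsilon_axial
Lateral strain is contraction (negative), so using magnitudes:
nu = 0.144 / 0.532
nu = 0.2707


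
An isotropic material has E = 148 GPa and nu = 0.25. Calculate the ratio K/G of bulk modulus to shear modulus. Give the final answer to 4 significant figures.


G = E / (2*(1+nu))
G = 148 / (2*(1+0.25)) = 59.2 GPa
K = E / (3*(1-2*nu))
K = 148 / (3*(1-2*0.25)) = 98.6667 GPa
K/G = 98.6667 / 59.2 = 1.667


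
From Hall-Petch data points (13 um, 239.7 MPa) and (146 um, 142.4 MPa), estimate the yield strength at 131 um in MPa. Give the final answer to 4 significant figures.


sigma_y = sigma0 + k / sqrt(d)
1/sqrt(d1) = 1/sqrt(1.3e-05) = 277.35;  1/sqrt(d2) = 82.7606
k = (sigma1 - sigma2) / (1/sqrt(d1) - 1/sqrt(d2)) = (239.7 - 142.4) / (277.35 - 82.7606) = 0.500027 MPa*m^0.5
sigma0 = sigma1 - k/sqrt(d1) = 239.7 - 0.500027*277.35 = 101.017 MPa
sigma_y(d3) = 101.017 + 0.500027 / sqrt(1.31e-04) = 144.7 MPa


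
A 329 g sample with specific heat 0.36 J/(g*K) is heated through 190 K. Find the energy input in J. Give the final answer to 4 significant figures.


Q = m * cp * dT
Q = 329 * 0.36 * 190
Q = 22500 J


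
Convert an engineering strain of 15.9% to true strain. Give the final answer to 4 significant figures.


epsilon_true = ln(1 + epsilon_eng)
epsilon_true = ln(1 + 0.159)
epsilon_true = 0.1476


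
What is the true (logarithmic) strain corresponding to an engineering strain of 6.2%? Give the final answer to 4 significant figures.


epsilon_true = ln(1 + epsilon_eng)
epsilon_true = ln(1 + 0.062)
epsilon_true = 0.06015


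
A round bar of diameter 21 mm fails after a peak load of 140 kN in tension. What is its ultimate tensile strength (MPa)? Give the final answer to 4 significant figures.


A0 = pi*(d/2)^2 = pi*(21/2)^2 = 346.361 mm^2
UTS = F_max / A0 = 140*1000 / 346.361
UTS = 404.2 MPa


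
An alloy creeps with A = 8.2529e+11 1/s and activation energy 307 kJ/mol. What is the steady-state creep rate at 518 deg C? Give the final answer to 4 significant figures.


rate = A * exp(-Q / (R*T))
T = 518 + 273.15 = 791.15 K
rate = 8.2529e+11 * exp(-307e3 / (8.314 * 791.15))
rate = 4.432e-09 1/s


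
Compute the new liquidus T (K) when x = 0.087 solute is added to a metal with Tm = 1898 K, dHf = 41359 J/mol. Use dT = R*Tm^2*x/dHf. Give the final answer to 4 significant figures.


dT = R*Tm^2*x / dHf
dT = 8.314 * 1898^2 * 0.087 / 41359
dT = 63.0016 K
T_new = 1898 - 63.0016 = 1835 K


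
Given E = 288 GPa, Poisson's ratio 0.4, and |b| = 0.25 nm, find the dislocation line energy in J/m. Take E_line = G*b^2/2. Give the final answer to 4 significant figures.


Step 1: G = E / (2*(1+nu))
G = 288 / (2*(1+0.4)) = 102.857 GPa = 1.02857e+11 Pa
Step 2: E_line = G*b^2/2
b = 0.25 nm = 2.5e-10 m
E_line = 0.5 * 1.02857e+11 * (2.5e-10)^2 = 3.214e-09 J/m


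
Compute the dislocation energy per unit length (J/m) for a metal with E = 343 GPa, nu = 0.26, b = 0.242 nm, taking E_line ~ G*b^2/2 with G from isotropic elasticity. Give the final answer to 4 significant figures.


Step 1: G = E / (2*(1+nu))
G = 343 / (2*(1+0.26)) = 136.111 GPa = 1.36111e+11 Pa
Step 2: E_line = G*b^2/2
b = 0.242 nm = 2.42e-10 m
E_line = 0.5 * 1.36111e+11 * (2.42e-10)^2 = 3.986e-09 J/m


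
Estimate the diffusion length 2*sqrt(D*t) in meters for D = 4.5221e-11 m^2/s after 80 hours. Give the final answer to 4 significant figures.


t = 80 hr = 288000 s
Diffusion length = 2*sqrt(D*t)
= 2*sqrt(4.5221e-11 * 288000)
= 7.218e-03 m


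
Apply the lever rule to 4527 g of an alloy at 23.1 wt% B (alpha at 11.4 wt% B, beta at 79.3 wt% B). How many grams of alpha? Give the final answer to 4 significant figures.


f_alpha = (C_beta - C0) / (C_beta - C_alpha)
f_alpha = (79.3 - 23.1) / (79.3 - 11.4) = 0.827688
m_alpha = f_alpha * m_total = 0.827688 * 4527 = 3747 g


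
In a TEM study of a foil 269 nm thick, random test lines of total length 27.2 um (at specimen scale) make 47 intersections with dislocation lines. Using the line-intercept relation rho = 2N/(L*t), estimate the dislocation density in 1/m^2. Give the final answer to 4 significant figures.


rho = 2N / (L * t)
L = 27.2 um = 2.72e-05 m, t = 269 nm = 2.69e-07 m
rho = 2 * 47 / (2.72e-05 * 2.69e-07)
rho = 1.285e+13 1/m^2


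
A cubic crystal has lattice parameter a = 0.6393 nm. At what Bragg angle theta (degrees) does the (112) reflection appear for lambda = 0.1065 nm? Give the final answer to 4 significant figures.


d = a / sqrt(h^2+k^2+l^2)
d = 0.6393 / sqrt(6) = 0.260993 nm
lambda = 2*d*sin(theta)  =>  sin(theta) = lambda / (2*d)
sin(theta) = 0.1065 / (2 * 0.260993) = 0.204028
theta = 11.77 deg


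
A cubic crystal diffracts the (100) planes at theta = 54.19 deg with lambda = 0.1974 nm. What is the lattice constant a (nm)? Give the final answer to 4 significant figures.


d = lambda / (2*sin(theta))
d = 0.1974 / (2*sin(54.19 deg))
d = 0.121707 nm
a = d * sqrt(h^2+k^2+l^2) = 0.121707 * sqrt(1)
a = 0.1217 nm


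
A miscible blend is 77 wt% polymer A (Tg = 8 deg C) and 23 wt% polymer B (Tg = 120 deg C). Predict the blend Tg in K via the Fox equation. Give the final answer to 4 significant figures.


1/Tg = w1/Tg1 + w2/Tg2 (in Kelvin)
Tg1 = 281.15 K, Tg2 = 393.15 K
1/Tg = 0.77/281.15 + 0.23/393.15
Tg = 300.9 K


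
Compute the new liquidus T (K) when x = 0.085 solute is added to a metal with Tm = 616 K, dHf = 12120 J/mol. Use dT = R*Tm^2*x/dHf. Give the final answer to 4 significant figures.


dT = R*Tm^2*x / dHf
dT = 8.314 * 616^2 * 0.085 / 12120
dT = 22.1252 K
T_new = 616 - 22.1252 = 593.9 K


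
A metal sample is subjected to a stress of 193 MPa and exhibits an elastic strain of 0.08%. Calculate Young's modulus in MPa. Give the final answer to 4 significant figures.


E = sigma / epsilon
epsilon = 0.08% = 8e-04
E = 193 / 8e-04
E = 241300 MPa


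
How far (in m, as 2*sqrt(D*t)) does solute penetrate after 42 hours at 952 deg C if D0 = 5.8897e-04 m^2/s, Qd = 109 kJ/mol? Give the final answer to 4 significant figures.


Step 1: D = D0 * exp(-Qd/(R*T))
T = 1225.15 K
D = 5.8897e-04 * exp(-109e3 / (8.314 * 1225.15)) = 1.32641e-08 m^2/s
Step 2: L = 2*sqrt(D*t)
t = 42 h = 151200 s
L = 2*sqrt(1.32641e-08 * 151200) = 0.08957 m


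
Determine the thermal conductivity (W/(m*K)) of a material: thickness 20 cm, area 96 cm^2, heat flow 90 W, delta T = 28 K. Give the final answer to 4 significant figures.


k = Q*L / (A*dT)
L = 0.2 m, A = 9.6e-03 m^2
k = 90 * 0.2 / (9.6e-03 * 28)
k = 66.96 W/(m*K)


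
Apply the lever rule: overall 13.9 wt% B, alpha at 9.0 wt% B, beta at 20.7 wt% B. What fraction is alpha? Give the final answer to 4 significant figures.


f_alpha = (C_beta - C0) / (C_beta - C_alpha)
f_alpha = (20.7 - 13.9) / (20.7 - 9.0)
f_alpha = 0.5812


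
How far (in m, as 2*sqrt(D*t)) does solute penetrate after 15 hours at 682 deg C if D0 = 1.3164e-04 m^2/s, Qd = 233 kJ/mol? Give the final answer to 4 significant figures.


Step 1: D = D0 * exp(-Qd/(R*T))
T = 955.15 K
D = 1.3164e-04 * exp(-233e3 / (8.314 * 955.15)) = 2.38106e-17 m^2/s
Step 2: L = 2*sqrt(D*t)
t = 15 h = 54000 s
L = 2*sqrt(2.38106e-17 * 54000) = 2.268e-06 m


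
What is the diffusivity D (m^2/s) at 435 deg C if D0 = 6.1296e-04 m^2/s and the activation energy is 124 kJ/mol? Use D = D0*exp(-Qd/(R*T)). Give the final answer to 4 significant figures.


D = D0 * exp(-Qd / (R*T))
T = 708.15 K
D = 6.1296e-04 * exp(-124e3 / (8.314 * 708.15))
D = 4.371e-13 m^2/s


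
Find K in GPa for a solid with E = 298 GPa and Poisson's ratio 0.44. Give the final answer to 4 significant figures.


K = E / (3*(1-2*nu))
K = 298 / (3*(1-2*0.44))
K = 827.8 GPa


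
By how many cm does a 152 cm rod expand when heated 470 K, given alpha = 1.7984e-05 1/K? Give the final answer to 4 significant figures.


dL = L0 * alpha * dT
dL = 152 * 1.7984e-05 * 470
dL = 1.285 cm


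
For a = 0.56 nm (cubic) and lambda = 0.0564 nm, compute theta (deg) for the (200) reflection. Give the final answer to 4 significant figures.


d = a / sqrt(h^2+k^2+l^2)
d = 0.56 / sqrt(4) = 0.28 nm
lambda = 2*d*sin(theta)  =>  sin(theta) = lambda / (2*d)
sin(theta) = 0.0564 / (2 * 0.28) = 0.100714
theta = 5.78 deg


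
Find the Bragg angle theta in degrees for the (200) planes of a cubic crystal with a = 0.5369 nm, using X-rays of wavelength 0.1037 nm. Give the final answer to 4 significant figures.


d = a / sqrt(h^2+k^2+l^2)
d = 0.5369 / sqrt(4) = 0.26845 nm
lambda = 2*d*sin(theta)  =>  sin(theta) = lambda / (2*d)
sin(theta) = 0.1037 / (2 * 0.26845) = 0.193146
theta = 11.14 deg


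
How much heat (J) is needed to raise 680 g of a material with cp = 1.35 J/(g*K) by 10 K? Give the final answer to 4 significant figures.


Q = m * cp * dT
Q = 680 * 1.35 * 10
Q = 9180 J


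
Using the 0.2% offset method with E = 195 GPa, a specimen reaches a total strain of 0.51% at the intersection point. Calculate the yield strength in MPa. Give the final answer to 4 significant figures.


Offset strain = 0.002
Elastic strain at yield = total_strain - offset = 5.1e-03 - 0.002 = 3.1e-03
sigma_y = E * elastic_strain = 195000 * 3.1e-03
sigma_y = 604.5 MPa


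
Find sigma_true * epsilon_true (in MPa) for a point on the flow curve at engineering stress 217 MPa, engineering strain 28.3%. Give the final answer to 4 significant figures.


sigma_true = sigma_eng * (1 + epsilon_eng)
sigma_true = 217 * (1 + 0.283) = 278.411 MPa
epsilon_true = ln(1 + epsilon_eng)
epsilon_true = ln(1 + 0.283) = 0.249201
sigma_true * epsilon_true = 278.411 * 0.249201 = 69.38 MPa


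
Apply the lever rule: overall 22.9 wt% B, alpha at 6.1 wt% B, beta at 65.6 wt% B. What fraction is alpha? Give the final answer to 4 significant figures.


f_alpha = (C_beta - C0) / (C_beta - C_alpha)
f_alpha = (65.6 - 22.9) / (65.6 - 6.1)
f_alpha = 0.7176


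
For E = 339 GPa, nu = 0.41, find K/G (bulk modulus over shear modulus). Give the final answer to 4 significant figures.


G = E / (2*(1+nu))
G = 339 / (2*(1+0.41)) = 120.213 GPa
K = E / (3*(1-2*nu))
K = 339 / (3*(1-2*0.41)) = 627.778 GPa
K/G = 627.778 / 120.213 = 5.222


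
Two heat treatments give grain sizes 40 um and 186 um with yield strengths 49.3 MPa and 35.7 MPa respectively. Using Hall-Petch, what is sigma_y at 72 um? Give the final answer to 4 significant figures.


sigma_y = sigma0 + k / sqrt(d)
1/sqrt(d1) = 1/sqrt(4e-05) = 158.114;  1/sqrt(d2) = 73.3236
k = (sigma1 - sigma2) / (1/sqrt(d1) - 1/sqrt(d2)) = (49.3 - 35.7) / (158.114 - 73.3236) = 0.160396 MPa*m^0.5
sigma0 = sigma1 - k/sqrt(d1) = 49.3 - 0.160396*158.114 = 23.9392 MPa
sigma_y(d3) = 23.9392 + 0.160396 / sqrt(7.2e-05) = 42.84 MPa
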